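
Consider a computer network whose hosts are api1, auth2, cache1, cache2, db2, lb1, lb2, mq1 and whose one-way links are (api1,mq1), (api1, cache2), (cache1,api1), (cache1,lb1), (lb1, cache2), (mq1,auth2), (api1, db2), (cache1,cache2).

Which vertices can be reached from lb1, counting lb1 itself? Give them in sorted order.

Start at lb1.
Its neighbours: cache2.
Nothing further is reachable.

cache2, lb1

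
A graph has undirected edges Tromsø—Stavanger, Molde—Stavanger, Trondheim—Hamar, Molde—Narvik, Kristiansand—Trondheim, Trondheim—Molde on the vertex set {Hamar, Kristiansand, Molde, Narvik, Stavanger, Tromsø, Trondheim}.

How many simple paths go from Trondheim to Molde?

1

Trondheim–Molde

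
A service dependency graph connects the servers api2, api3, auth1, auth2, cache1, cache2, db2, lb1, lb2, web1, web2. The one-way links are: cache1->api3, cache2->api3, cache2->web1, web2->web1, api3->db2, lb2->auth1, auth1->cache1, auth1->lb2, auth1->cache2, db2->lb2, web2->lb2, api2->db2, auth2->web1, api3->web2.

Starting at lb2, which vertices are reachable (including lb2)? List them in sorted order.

Start at lb2.
Its neighbours: auth1.
Then their neighbours: cache1, cache2.
Then next layer: api3, web1.
Then next layer: db2, web2.
Nothing further is reachable.

api3, auth1, cache1, cache2, db2, lb2, web1, web2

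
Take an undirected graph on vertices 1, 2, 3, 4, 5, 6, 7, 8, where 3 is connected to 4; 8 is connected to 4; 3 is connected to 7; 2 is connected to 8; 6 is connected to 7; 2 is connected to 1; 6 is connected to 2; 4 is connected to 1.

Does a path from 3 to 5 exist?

Explore from 3.
Distance 1: reach 4, 7.
Distance 2: reach 1, 6, 8.
Distance 3: reach 2.
The search is exhausted without reaching 5; it lies in a different component.

No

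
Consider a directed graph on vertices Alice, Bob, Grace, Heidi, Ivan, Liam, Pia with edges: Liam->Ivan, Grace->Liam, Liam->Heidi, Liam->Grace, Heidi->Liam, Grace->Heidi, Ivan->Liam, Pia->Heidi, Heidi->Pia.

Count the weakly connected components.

From Alice: component {Alice}.
From Bob: component {Bob}.
From Grace: component {Grace, Heidi, Ivan, Liam, Pia}.
That's 3 components.

3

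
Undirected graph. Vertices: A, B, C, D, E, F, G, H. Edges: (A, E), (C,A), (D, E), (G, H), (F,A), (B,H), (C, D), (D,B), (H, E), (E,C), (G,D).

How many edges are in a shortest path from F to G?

4

Distance 0: F.
Distance 1: A.
Distance 2: C, E.
Distance 3: D, H.
Distance 4: B, G — contains G.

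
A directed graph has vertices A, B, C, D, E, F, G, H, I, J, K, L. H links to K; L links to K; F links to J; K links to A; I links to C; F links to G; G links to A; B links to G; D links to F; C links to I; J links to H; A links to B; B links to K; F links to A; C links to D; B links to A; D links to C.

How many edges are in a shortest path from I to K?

Distance 0: I.
Distance 1: C.
Distance 2: D.
Distance 3: F.
Distance 4: A, G, J.
Distance 5: B, H.
Distance 6: K — contains K.

6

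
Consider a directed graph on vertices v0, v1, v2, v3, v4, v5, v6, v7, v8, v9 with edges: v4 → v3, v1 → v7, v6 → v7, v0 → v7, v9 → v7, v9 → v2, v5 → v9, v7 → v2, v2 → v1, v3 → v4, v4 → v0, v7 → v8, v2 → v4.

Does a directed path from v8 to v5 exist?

v8 has no outgoing edges, so nothing is reachable from it.

No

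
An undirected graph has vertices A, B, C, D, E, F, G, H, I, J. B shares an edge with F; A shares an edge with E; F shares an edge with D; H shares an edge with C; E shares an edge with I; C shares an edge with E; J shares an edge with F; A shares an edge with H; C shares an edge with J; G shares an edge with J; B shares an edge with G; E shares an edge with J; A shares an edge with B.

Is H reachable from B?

Yes

Explore from B.
Distance 1: reach A, F, G.
Distance 2: reach D, E, H, J.
Found H.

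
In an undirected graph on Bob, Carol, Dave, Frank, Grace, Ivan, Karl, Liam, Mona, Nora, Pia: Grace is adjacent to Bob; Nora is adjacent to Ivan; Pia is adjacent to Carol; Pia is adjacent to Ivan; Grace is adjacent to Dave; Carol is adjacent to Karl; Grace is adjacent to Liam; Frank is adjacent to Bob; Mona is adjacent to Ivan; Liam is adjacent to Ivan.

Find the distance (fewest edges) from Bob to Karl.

6

Distance 0: Bob.
Distance 1: Frank, Grace.
Distance 2: Dave, Liam.
Distance 3: Ivan.
Distance 4: Mona, Nora, Pia.
Distance 5: Carol.
Distance 6: Karl — contains Karl.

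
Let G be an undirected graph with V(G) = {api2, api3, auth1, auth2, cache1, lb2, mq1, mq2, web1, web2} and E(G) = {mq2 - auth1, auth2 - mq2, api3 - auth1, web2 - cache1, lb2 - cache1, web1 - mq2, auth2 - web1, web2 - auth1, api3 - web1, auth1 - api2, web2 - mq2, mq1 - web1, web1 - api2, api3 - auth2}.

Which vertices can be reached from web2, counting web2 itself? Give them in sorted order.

api2, api3, auth1, auth2, cache1, lb2, mq1, mq2, web1, web2

Start at web2.
Its neighbours: auth1, cache1, mq2.
Then their neighbours: api2, api3, auth2, lb2, web1.
Then next layer: mq1.
Every vertex is now reached.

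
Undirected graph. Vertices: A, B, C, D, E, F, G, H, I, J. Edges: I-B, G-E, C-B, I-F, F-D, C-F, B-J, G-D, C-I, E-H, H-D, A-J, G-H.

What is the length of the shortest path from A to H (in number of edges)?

6

Distance 0: A.
Distance 1: J.
Distance 2: B.
Distance 3: C, I.
Distance 4: F.
Distance 5: D.
Distance 6: G, H — contains H.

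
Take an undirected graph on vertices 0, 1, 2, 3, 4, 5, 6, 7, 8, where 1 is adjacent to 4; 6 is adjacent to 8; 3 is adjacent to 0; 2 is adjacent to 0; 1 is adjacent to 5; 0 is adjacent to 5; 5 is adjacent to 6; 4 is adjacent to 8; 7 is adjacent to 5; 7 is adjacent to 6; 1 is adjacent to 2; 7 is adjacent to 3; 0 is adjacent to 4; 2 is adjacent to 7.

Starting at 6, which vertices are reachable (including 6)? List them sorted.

0, 1, 2, 3, 4, 5, 6, 7, 8

Start at 6.
Its neighbours: 5, 7, 8.
Then their neighbours: 0, 1, 2, 3, 4.
Every vertex is now reached.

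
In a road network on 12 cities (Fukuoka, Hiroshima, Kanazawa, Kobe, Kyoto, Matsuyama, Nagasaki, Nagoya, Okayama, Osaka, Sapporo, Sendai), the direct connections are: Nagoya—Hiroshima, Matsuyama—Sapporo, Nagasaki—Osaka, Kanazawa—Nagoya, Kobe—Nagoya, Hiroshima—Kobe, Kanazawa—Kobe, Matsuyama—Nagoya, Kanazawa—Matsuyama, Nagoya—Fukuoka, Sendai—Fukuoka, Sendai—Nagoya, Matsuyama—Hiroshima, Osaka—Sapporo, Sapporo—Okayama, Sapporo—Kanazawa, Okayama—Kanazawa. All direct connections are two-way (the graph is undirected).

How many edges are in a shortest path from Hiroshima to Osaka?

Distance 0: Hiroshima.
Distance 1: Kobe, Matsuyama, Nagoya.
Distance 2: Fukuoka, Kanazawa, Sapporo, Sendai.
Distance 3: Okayama, Osaka — contains Osaka.

3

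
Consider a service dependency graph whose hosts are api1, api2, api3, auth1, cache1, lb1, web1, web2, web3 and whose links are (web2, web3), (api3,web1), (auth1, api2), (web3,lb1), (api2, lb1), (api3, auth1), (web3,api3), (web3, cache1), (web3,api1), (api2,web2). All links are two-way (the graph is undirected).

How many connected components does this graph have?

1

From api1: component {api1, api2, api3, auth1, cache1, lb1, web1, web2, web3}.
That's 1 component.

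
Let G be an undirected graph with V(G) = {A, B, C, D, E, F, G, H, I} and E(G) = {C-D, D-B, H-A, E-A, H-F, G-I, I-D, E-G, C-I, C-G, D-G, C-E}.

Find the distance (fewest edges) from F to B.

6

Distance 0: F.
Distance 1: H.
Distance 2: A.
Distance 3: E.
Distance 4: C, G.
Distance 5: D, I.
Distance 6: B — contains B.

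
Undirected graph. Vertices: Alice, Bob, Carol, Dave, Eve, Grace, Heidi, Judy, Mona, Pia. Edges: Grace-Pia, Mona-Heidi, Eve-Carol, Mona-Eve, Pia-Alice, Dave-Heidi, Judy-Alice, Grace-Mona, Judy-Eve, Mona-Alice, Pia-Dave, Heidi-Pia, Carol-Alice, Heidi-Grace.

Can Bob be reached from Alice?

No

Explore from Alice.
Distance 1: reach Carol, Judy, Mona, Pia.
Distance 2: reach Dave, Eve, Grace, Heidi.
The search is exhausted without reaching Bob; it lies in a different component.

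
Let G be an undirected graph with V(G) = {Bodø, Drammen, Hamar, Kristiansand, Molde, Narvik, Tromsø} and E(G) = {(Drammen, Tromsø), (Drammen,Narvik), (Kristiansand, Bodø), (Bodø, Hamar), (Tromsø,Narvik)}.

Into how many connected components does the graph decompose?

3

From Bodø: component {Bodø, Hamar, Kristiansand}.
From Drammen: component {Drammen, Narvik, Tromsø}.
From Molde: component {Molde}.
That's 3 components.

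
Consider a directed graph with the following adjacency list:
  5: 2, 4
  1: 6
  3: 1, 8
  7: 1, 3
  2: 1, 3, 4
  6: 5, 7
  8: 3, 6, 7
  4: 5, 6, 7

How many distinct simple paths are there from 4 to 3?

4→5→2→1→6→7→3
4→5→2→3
4→6→5→2→3
4→6→7→3
4→7→1→6→5→2→3
4→7→3

6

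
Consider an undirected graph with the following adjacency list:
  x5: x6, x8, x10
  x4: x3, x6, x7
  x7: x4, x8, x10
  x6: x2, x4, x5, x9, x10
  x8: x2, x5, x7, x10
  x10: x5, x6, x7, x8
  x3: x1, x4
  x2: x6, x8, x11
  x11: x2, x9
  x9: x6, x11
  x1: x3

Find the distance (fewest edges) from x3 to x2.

Distance 0: x3.
Distance 1: x1, x4.
Distance 2: x6, x7.
Distance 3: x2, x5, x8, x9, x10 — contains x2.

3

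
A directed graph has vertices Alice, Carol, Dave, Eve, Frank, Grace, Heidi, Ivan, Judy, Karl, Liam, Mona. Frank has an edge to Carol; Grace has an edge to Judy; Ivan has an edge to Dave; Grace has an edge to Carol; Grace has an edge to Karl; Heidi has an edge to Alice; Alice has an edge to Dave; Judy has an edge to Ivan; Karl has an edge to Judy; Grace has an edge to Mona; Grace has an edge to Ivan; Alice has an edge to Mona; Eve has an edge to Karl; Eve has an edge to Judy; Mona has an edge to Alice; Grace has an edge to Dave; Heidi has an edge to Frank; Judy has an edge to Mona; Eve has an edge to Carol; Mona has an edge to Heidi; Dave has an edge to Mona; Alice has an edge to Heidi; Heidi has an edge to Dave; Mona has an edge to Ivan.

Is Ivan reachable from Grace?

Yes

Explore from Grace.
Distance 1: reach Carol, Dave, Ivan, Judy, Karl, Mona.
Found Ivan.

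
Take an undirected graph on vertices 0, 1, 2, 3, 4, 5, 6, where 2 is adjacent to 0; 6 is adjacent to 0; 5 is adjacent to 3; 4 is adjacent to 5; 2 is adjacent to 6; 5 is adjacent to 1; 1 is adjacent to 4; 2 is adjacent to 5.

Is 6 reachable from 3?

Yes

Explore from 3.
Distance 1: reach 5.
Distance 2: reach 1, 2, 4.
Distance 3: reach 0, 6.
Found 6.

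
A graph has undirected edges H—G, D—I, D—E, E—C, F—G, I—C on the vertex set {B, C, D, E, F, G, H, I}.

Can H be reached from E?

No

Explore from E.
Distance 1: reach C, D.
Distance 2: reach I.
The search is exhausted without reaching H; it lies in a different component.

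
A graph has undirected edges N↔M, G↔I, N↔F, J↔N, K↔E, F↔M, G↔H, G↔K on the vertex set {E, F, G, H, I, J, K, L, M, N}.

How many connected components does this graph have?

From E: component {E, G, H, I, K}.
From F: component {F, J, M, N}.
From L: component {L}.
That's 3 components.

3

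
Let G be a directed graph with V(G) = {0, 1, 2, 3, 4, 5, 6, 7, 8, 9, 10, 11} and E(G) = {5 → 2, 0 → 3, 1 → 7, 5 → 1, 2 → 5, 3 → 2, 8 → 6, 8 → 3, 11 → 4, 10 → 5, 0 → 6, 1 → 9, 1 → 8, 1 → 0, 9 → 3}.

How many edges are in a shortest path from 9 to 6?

Distance 0: 9.
Distance 1: 3.
Distance 2: 2.
Distance 3: 5.
Distance 4: 1.
Distance 5: 0, 7, 8.
Distance 6: 6 — contains 6.

6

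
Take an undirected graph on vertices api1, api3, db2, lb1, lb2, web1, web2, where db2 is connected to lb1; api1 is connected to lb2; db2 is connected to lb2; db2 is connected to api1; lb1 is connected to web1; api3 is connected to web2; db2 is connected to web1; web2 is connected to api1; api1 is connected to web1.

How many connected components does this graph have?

From api1: component {api1, api3, db2, lb1, lb2, web1, web2}.
That's 1 component.

1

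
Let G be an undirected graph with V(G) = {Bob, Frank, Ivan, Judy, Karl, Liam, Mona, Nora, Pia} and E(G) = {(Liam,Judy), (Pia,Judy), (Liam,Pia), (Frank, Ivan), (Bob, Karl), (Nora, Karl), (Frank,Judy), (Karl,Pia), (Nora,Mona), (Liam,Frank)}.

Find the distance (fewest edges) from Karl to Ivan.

Distance 0: Karl.
Distance 1: Bob, Nora, Pia.
Distance 2: Judy, Liam, Mona.
Distance 3: Frank.
Distance 4: Ivan — contains Ivan.

4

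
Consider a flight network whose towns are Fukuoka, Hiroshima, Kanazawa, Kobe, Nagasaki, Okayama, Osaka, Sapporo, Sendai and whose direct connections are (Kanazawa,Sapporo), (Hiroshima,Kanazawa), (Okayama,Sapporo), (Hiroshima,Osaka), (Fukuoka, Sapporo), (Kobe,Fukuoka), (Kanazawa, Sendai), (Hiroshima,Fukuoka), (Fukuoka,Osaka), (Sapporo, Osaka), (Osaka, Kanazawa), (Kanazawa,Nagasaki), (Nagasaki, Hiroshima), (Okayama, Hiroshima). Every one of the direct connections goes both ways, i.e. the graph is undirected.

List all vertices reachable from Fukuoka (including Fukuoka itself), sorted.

Start at Fukuoka.
Its neighbours: Hiroshima, Kobe, Osaka, Sapporo.
Then their neighbours: Kanazawa, Nagasaki, Okayama.
Then next layer: Sendai.
Every vertex is now reached.

Fukuoka, Hiroshima, Kanazawa, Kobe, Nagasaki, Okayama, Osaka, Sapporo, Sendai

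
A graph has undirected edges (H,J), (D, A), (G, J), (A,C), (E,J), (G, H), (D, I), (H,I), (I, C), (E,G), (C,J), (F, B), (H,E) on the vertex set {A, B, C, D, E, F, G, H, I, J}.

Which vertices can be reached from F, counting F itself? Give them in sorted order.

B, F

Start at F.
Its neighbours: B.
Nothing further is reachable.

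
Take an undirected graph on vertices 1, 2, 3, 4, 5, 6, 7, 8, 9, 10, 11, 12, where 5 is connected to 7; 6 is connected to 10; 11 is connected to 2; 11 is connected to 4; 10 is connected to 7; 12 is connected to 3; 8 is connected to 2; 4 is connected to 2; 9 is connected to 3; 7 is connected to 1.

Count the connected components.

From 1: component {1, 5, 6, 7, 10}.
From 2: component {2, 4, 8, 11}.
From 3: component {3, 9, 12}.
That's 3 components.

3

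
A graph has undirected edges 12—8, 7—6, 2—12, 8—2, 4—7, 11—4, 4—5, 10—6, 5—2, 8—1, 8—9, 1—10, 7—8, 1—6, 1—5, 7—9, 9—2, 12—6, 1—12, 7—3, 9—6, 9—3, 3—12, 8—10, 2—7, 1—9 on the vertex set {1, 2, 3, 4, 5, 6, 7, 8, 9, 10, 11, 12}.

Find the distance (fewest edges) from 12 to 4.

Distance 0: 12.
Distance 1: 1, 2, 3, 6, 8.
Distance 2: 5, 7, 9, 10.
Distance 3: 4 — contains 4.

3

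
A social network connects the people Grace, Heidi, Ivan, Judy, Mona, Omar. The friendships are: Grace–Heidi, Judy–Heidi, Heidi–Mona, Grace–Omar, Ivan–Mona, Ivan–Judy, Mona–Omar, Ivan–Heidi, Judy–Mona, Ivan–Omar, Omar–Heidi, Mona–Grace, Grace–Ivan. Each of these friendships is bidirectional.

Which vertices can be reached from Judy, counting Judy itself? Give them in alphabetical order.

Start at Judy.
Its neighbours: Heidi, Ivan, Mona.
Then their neighbours: Grace, Omar.
Every vertex is now reached.

Grace, Heidi, Ivan, Judy, Mona, Omar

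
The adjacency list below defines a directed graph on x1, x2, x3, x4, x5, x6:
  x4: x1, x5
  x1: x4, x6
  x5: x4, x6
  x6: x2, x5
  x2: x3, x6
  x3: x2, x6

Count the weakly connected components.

From x1: component {x1, x2, x3, x4, x5, x6}.
That's 1 component.

1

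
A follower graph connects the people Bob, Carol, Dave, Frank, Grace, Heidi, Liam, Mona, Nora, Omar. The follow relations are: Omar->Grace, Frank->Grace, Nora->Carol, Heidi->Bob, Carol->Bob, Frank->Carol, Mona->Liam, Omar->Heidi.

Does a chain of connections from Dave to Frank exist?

Dave has no outgoing edges, so nothing is reachable from it.

No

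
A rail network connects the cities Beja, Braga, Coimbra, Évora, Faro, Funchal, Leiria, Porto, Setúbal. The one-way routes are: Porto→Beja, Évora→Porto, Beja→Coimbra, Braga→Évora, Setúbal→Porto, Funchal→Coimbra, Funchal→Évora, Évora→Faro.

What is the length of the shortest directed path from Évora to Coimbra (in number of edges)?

3

Distance 0: Évora.
Distance 1: Faro, Porto.
Distance 2: Beja.
Distance 3: Coimbra — contains Coimbra.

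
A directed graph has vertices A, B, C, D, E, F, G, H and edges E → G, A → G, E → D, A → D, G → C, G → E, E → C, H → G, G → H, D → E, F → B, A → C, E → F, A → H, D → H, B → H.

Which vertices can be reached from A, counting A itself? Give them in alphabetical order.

Start at A.
Its neighbours: C, D, G, H.
Then their neighbours: E.
Then next layer: F.
Then next layer: B.
Every vertex is now reached.

A, B, C, D, E, F, G, H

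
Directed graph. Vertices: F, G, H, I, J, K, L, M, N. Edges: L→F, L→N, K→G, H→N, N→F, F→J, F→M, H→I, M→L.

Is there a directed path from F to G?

No

Explore from F.
Distance 1: reach J, M.
Distance 2: reach L.
Distance 3: reach N.
The search from F is exhausted; no directed path reaches G.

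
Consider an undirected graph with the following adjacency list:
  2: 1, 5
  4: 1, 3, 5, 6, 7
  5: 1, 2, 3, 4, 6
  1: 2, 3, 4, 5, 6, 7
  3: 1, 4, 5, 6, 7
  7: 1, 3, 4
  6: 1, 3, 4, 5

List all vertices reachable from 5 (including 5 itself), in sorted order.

1, 2, 3, 4, 5, 6, 7

Start at 5.
Its neighbours: 1, 2, 3, 4, 6.
Then their neighbours: 7.
Every vertex is now reached.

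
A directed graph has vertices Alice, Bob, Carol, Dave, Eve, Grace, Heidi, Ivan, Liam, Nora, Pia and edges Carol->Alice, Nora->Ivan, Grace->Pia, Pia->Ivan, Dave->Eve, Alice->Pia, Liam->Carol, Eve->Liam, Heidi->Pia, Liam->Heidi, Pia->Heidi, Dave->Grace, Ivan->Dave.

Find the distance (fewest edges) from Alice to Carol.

6

Distance 0: Alice.
Distance 1: Pia.
Distance 2: Heidi, Ivan.
Distance 3: Dave.
Distance 4: Eve, Grace.
Distance 5: Liam.
Distance 6: Carol — contains Carol.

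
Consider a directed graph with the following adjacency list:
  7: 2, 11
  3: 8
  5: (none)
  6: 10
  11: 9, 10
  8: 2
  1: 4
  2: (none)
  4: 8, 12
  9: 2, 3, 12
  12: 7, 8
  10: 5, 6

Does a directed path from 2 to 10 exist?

No

2 has no outgoing edges, so nothing is reachable from it.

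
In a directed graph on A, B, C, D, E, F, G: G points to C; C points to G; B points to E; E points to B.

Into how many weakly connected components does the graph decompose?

5

From A: component {A}.
From B: component {B, E}.
From C: component {C, G}.
From D: component {D}.
From F: component {F}.
That's 5 components.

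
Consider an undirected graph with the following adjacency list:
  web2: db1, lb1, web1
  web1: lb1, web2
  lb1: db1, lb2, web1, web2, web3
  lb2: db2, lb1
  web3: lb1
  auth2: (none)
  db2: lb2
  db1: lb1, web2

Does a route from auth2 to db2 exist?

No

auth2 has no edges, so nothing is reachable from it.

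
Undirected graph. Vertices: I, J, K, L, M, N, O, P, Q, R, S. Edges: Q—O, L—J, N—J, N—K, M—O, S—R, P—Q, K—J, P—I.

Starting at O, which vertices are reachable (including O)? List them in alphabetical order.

Start at O.
Its neighbours: M, Q.
Then their neighbours: P.
Then next layer: I.
Nothing further is reachable.

I, M, O, P, Q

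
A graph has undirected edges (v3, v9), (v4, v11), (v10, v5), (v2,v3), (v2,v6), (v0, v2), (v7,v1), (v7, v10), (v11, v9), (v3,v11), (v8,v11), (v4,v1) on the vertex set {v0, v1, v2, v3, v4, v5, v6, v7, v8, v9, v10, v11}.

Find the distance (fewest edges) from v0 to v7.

Distance 0: v0.
Distance 1: v2.
Distance 2: v3, v6.
Distance 3: v9, v11.
Distance 4: v4, v8.
Distance 5: v1.
Distance 6: v7 — contains v7.

6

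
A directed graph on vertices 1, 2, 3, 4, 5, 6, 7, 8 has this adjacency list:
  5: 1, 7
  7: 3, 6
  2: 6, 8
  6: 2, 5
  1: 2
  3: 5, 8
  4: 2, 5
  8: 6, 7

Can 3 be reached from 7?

Explore from 7.
Distance 1: reach 3, 6.
Found 3.

Yes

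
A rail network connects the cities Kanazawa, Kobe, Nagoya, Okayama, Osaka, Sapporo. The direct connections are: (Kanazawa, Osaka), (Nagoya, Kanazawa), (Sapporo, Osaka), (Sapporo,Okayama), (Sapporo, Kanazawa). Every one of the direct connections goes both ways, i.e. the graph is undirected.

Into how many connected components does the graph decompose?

From Kanazawa: component {Kanazawa, Nagoya, Okayama, Osaka, Sapporo}.
From Kobe: component {Kobe}.
That's 2 components.

2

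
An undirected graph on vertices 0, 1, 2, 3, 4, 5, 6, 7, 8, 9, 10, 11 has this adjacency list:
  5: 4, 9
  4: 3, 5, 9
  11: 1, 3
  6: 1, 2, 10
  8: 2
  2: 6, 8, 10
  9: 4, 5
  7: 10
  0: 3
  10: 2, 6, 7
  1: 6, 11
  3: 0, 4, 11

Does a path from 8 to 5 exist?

Explore from 8.
Distance 1: reach 2.
Distance 2: reach 6, 10.
Distance 3: reach 1, 7.
Distance 4: reach 11.
Distance 5: reach 3.
Distance 6: reach 0, 4.
Distance 7: reach 5, 9.
Found 5.

Yes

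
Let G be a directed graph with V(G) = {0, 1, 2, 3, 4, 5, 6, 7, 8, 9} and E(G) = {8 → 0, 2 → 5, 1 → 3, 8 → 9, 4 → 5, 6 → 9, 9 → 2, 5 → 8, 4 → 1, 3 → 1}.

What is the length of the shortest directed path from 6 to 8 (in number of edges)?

4

Distance 0: 6.
Distance 1: 9.
Distance 2: 2.
Distance 3: 5.
Distance 4: 8 — contains 8.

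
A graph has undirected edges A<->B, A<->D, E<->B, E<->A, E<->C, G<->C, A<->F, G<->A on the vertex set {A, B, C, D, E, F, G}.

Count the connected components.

From A: component {A, B, C, D, E, F, G}.
That's 1 component.

1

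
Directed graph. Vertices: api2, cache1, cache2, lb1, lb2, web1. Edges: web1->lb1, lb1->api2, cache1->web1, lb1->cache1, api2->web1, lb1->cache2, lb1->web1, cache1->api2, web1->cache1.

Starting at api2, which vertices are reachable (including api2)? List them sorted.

api2, cache1, cache2, lb1, web1

Start at api2.
Its neighbours: web1.
Then their neighbours: cache1, lb1.
Then next layer: cache2.
Nothing further is reachable.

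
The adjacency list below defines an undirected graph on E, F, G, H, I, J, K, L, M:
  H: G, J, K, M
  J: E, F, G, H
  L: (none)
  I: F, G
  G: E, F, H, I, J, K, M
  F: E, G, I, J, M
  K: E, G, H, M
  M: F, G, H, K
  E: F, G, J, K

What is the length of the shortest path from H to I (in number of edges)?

Distance 0: H.
Distance 1: G, J, K, M.
Distance 2: E, F, I — contains I.

2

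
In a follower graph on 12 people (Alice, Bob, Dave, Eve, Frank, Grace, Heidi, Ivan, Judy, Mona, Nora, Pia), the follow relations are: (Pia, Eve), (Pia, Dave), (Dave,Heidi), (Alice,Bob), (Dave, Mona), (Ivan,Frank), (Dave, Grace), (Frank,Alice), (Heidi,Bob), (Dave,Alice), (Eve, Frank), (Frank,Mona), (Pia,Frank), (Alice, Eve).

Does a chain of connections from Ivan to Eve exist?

Yes

Explore from Ivan.
Distance 1: reach Frank.
Distance 2: reach Alice, Mona.
Distance 3: reach Bob, Eve.
Found Eve.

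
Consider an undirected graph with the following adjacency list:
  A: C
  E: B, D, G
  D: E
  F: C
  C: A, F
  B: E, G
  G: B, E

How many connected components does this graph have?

2

From A: component {A, C, F}.
From B: component {B, D, E, G}.
That's 2 components.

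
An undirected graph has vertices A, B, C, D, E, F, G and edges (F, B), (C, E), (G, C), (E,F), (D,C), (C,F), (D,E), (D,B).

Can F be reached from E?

Yes

Explore from E.
Distance 1: reach C, D, F.
Found F.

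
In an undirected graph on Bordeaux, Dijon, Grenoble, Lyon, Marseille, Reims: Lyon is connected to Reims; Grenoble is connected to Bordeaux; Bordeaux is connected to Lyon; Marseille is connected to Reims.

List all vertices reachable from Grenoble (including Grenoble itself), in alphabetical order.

Start at Grenoble.
Its neighbours: Bordeaux.
Then their neighbours: Lyon.
Then next layer: Reims.
Then next layer: Marseille.
Nothing further is reachable.

Bordeaux, Grenoble, Lyon, Marseille, Reims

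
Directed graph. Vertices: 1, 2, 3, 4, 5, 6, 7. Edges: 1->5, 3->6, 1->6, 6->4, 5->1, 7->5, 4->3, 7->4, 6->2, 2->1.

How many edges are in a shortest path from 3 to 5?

Distance 0: 3.
Distance 1: 6.
Distance 2: 2, 4.
Distance 3: 1.
Distance 4: 5 — contains 5.

4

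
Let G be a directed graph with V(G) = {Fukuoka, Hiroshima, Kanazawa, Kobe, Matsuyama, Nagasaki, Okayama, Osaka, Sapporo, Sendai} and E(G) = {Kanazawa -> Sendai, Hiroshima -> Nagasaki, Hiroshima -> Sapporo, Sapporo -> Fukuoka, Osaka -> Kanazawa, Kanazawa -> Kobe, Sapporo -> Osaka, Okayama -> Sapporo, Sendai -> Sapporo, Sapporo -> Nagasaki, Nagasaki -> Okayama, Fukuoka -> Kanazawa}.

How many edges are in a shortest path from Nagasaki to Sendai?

Distance 0: Nagasaki.
Distance 1: Okayama.
Distance 2: Sapporo.
Distance 3: Fukuoka, Osaka.
Distance 4: Kanazawa.
Distance 5: Kobe, Sendai — contains Sendai.

5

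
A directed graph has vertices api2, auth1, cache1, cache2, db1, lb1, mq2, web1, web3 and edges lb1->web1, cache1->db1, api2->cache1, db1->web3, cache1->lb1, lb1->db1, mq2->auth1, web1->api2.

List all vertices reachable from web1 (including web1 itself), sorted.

Start at web1.
Its neighbours: api2.
Then their neighbours: cache1.
Then next layer: db1, lb1.
Then next layer: web3.
Nothing further is reachable.

api2, cache1, db1, lb1, web1, web3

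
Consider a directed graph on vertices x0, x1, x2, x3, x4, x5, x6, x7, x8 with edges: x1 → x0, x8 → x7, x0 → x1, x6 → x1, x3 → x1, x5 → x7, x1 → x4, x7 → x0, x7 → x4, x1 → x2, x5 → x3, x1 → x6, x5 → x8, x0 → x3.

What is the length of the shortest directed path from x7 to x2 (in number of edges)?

3

Distance 0: x7.
Distance 1: x0, x4.
Distance 2: x1, x3.
Distance 3: x2, x6 — contains x2.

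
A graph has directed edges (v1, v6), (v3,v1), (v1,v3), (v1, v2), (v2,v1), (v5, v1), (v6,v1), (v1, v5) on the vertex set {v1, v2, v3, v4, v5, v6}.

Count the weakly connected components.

2

From v1: component {v1, v2, v3, v5, v6}.
From v4: component {v4}.
That's 2 components.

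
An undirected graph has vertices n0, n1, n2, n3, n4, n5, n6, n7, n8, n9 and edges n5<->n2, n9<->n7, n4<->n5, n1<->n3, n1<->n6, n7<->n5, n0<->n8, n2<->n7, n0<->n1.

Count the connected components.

2

From n0: component {n0, n1, n3, n6, n8}.
From n2: component {n2, n4, n5, n7, n9}.
That's 2 components.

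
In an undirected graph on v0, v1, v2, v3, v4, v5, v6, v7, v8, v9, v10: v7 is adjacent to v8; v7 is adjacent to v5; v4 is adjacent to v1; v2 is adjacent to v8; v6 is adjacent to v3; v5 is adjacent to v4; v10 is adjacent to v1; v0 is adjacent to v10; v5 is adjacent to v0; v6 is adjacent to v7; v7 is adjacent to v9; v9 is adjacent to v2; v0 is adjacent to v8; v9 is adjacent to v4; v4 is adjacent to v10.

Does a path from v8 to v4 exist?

Yes

Explore from v8.
Distance 1: reach v0, v2, v7.
Distance 2: reach v5, v6, v9, v10.
Distance 3: reach v1, v3, v4.
Found v4.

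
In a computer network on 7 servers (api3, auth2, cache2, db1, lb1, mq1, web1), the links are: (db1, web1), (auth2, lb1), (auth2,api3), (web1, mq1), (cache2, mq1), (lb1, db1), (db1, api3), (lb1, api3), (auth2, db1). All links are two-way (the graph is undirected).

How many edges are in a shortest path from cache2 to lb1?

4

Distance 0: cache2.
Distance 1: mq1.
Distance 2: web1.
Distance 3: db1.
Distance 4: api3, auth2, lb1 — contains lb1.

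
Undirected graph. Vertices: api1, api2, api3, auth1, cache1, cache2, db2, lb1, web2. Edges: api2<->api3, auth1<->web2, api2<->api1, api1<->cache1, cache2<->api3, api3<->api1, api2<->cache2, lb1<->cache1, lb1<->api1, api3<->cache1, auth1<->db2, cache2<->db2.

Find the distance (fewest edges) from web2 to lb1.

Distance 0: web2.
Distance 1: auth1.
Distance 2: db2.
Distance 3: cache2.
Distance 4: api2, api3.
Distance 5: api1, cache1.
Distance 6: lb1 — contains lb1.

6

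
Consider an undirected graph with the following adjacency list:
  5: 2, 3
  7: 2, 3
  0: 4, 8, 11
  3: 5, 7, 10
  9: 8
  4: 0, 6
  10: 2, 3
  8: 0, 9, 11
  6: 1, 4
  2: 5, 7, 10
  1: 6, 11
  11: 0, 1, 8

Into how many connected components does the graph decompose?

2

From 0: component {0, 1, 4, 6, 8, 9, 11}.
From 2: component {2, 3, 5, 7, 10}.
That's 2 components.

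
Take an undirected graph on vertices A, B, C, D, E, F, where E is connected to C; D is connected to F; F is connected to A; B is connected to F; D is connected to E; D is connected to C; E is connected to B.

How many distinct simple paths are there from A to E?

3

A–F–B–E
A–F–D–C–E
A–F–D–E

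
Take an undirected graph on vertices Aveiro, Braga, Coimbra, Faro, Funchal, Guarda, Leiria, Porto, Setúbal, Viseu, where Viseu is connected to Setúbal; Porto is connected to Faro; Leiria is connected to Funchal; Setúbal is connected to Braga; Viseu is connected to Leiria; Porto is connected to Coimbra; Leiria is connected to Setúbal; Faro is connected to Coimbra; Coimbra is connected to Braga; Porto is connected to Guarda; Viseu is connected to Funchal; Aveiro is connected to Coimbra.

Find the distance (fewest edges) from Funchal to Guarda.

Distance 0: Funchal.
Distance 1: Leiria, Viseu.
Distance 2: Setúbal.
Distance 3: Braga.
Distance 4: Coimbra.
Distance 5: Aveiro, Faro, Porto.
Distance 6: Guarda — contains Guarda.

6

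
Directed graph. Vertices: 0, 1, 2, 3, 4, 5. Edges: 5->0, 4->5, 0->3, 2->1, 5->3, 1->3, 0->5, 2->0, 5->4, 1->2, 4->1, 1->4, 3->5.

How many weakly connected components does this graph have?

From 0: component {0, 1, 2, 3, 4, 5}.
That's 1 component.

1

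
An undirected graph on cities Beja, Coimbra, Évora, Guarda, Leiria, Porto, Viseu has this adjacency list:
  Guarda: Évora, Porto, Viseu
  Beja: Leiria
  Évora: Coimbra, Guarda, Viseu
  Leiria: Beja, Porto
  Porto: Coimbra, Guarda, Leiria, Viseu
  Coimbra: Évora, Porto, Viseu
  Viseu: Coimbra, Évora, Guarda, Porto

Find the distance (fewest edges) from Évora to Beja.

4

Distance 0: Évora.
Distance 1: Coimbra, Guarda, Viseu.
Distance 2: Porto.
Distance 3: Leiria.
Distance 4: Beja — contains Beja.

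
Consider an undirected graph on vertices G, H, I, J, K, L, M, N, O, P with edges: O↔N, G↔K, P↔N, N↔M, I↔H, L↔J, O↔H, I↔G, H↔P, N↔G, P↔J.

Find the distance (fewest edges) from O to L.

Distance 0: O.
Distance 1: H, N.
Distance 2: G, I, M, P.
Distance 3: J, K.
Distance 4: L — contains L.

4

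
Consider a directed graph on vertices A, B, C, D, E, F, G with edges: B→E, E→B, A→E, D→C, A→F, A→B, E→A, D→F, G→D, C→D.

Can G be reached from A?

No

Explore from A.
Distance 1: reach B, E, F.
The search from A is exhausted; no directed path reaches G.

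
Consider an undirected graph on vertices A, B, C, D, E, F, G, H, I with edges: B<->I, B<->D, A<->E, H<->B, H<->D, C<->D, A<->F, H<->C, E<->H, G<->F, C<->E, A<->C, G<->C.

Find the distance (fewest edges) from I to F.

Distance 0: I.
Distance 1: B.
Distance 2: D, H.
Distance 3: C, E.
Distance 4: A, G.
Distance 5: F — contains F.

5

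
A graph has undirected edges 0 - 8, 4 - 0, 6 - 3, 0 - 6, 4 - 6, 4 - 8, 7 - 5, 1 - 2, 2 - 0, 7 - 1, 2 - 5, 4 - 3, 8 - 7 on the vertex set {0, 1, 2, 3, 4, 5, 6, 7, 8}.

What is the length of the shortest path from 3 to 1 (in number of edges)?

4

Distance 0: 3.
Distance 1: 4, 6.
Distance 2: 0, 8.
Distance 3: 2, 7.
Distance 4: 1, 5 — contains 1.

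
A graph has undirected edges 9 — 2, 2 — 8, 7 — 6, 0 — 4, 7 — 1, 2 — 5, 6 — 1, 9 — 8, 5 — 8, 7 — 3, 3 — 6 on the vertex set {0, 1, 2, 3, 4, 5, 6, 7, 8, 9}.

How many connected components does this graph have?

3

From 0: component {0, 4}.
From 1: component {1, 3, 6, 7}.
From 2: component {2, 5, 8, 9}.
That's 3 components.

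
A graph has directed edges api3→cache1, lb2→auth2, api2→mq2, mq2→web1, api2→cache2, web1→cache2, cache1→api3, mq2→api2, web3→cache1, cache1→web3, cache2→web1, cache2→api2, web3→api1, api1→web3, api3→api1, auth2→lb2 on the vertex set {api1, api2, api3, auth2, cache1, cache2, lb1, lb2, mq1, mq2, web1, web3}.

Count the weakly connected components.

5

From api1: component {api1, api3, cache1, web3}.
From api2: component {api2, cache2, mq2, web1}.
From auth2: component {auth2, lb2}.
From lb1: component {lb1}.
From mq1: component {mq1}.
That's 5 components.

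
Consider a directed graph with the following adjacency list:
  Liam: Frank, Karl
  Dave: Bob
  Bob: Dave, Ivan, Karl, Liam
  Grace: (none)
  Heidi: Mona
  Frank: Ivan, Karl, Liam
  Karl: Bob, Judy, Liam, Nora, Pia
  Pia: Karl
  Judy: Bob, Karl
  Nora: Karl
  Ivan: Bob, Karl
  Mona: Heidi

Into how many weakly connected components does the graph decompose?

3

From Bob: component {Bob, Dave, Frank, Ivan, Judy, Karl, Liam, Nora, Pia}.
From Grace: component {Grace}.
From Heidi: component {Heidi, Mona}.
That's 3 components.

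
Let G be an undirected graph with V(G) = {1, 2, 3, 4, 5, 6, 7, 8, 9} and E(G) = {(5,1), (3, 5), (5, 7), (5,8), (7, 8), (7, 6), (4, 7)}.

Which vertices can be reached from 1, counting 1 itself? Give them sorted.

1, 3, 4, 5, 6, 7, 8

Start at 1.
Its neighbours: 5.
Then their neighbours: 3, 7, 8.
Then next layer: 4, 6.
Nothing further is reachable.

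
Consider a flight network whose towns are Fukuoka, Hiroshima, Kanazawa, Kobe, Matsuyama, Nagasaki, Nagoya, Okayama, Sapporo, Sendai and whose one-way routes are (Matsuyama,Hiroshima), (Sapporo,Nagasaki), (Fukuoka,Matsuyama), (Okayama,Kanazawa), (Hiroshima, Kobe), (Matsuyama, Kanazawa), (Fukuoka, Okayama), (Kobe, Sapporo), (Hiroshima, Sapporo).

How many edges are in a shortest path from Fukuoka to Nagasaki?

4

Distance 0: Fukuoka.
Distance 1: Matsuyama, Okayama.
Distance 2: Hiroshima, Kanazawa.
Distance 3: Kobe, Sapporo.
Distance 4: Nagasaki — contains Nagasaki.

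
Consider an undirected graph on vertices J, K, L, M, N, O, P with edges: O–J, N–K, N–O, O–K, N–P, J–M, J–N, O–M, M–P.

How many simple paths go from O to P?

8

O–J–M–P
O–J–N–P
O–K–N–J–M–P
O–K–N–P
O–M–J–N–P
O–M–P
O–N–J–M–P
O–N–P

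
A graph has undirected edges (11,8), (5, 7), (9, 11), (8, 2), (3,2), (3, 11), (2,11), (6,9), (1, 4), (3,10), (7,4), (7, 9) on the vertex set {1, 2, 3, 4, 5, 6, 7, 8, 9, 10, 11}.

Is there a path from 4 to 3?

Yes

Explore from 4.
Distance 1: reach 1, 7.
Distance 2: reach 5, 9.
Distance 3: reach 6, 11.
Distance 4: reach 2, 3, 8.
Found 3.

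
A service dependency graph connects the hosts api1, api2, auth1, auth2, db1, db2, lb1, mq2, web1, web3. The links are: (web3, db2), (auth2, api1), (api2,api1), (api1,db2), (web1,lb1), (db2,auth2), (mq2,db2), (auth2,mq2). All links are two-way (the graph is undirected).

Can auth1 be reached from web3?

No

Explore from web3.
Distance 1: reach db2.
Distance 2: reach api1, auth2, mq2.
Distance 3: reach api2.
The search is exhausted without reaching auth1; it lies in a different component.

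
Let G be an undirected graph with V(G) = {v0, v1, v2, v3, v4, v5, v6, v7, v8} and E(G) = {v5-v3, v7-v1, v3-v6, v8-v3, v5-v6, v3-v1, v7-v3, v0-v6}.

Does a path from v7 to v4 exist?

No

Explore from v7.
Distance 1: reach v1, v3.
Distance 2: reach v5, v6, v8.
Distance 3: reach v0.
The search is exhausted without reaching v4; it lies in a different component.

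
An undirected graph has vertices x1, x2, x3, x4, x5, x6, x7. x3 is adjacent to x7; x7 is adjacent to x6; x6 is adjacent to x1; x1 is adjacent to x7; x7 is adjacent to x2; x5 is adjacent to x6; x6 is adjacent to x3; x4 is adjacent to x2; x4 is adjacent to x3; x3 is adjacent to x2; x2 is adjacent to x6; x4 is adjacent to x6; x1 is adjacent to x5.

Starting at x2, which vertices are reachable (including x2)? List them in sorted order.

x1, x2, x3, x4, x5, x6, x7

Start at x2.
Its neighbours: x3, x4, x6, x7.
Then their neighbours: x1, x5.
Every vertex is now reached.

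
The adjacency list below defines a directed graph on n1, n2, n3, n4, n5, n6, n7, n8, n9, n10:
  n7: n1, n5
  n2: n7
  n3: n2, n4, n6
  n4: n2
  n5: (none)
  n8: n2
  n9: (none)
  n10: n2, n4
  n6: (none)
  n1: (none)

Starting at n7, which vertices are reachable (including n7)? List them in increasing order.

Start at n7.
Its neighbours: n1, n5.
Nothing further is reachable.

n1, n5, n7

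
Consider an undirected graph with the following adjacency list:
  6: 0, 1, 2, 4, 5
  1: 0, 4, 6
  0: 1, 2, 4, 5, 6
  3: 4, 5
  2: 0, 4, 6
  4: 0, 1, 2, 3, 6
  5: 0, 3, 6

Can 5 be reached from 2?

Yes

Explore from 2.
Distance 1: reach 0, 4, 6.
Distance 2: reach 1, 3, 5.
Found 5.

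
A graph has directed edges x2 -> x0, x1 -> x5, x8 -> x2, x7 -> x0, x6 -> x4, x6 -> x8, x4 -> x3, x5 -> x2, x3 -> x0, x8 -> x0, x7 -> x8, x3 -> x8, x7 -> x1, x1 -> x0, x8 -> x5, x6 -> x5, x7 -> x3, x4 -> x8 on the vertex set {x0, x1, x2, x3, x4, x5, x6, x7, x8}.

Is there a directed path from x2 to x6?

No

Explore from x2.
Distance 1: reach x0.
The search from x2 is exhausted; no directed path reaches x6.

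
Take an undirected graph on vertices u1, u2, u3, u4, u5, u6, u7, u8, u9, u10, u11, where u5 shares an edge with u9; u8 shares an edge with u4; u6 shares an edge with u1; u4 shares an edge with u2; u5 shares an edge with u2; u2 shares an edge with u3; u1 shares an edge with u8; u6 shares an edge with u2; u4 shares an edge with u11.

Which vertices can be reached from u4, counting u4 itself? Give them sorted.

u1, u2, u3, u4, u5, u6, u8, u9, u11

Start at u4.
Its neighbours: u2, u8, u11.
Then their neighbours: u1, u3, u5, u6.
Then next layer: u9.
Nothing further is reachable.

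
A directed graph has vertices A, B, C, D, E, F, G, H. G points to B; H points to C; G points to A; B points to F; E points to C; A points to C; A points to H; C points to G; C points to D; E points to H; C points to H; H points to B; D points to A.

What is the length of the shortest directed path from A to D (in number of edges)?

2

Distance 0: A.
Distance 1: C, H.
Distance 2: B, D, G — contains D.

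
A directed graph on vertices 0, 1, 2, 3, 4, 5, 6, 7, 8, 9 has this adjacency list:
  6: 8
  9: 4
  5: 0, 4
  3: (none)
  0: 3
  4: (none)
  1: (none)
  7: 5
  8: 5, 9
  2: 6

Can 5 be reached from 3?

No

3 has no outgoing edges, so nothing is reachable from it.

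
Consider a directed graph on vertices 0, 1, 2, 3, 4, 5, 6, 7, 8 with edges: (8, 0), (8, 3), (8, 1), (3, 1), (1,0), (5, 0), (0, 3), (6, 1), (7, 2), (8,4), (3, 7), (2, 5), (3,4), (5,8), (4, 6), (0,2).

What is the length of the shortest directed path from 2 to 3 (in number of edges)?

Distance 0: 2.
Distance 1: 5.
Distance 2: 0, 8.
Distance 3: 1, 3, 4 — contains 3.

3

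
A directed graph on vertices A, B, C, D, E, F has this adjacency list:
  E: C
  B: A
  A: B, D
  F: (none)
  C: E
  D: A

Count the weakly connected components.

3

From A: component {A, B, D}.
From C: component {C, E}.
From F: component {F}.
That's 3 components.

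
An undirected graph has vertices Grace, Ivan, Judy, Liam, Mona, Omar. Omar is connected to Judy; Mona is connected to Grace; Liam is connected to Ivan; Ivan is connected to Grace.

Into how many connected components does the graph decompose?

2

From Grace: component {Grace, Ivan, Liam, Mona}.
From Judy: component {Judy, Omar}.
That's 2 components.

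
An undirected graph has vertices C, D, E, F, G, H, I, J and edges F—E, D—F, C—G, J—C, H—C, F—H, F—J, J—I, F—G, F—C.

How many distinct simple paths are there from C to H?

C–F–H
C–G–F–H
C–H
C–J–F–H

4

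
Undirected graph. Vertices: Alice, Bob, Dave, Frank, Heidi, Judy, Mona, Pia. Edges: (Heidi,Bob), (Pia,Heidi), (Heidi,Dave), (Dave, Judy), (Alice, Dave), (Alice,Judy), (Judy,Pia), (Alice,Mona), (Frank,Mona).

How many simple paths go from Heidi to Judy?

Heidi–Dave–Alice–Judy
Heidi–Dave–Judy
Heidi–Pia–Judy

3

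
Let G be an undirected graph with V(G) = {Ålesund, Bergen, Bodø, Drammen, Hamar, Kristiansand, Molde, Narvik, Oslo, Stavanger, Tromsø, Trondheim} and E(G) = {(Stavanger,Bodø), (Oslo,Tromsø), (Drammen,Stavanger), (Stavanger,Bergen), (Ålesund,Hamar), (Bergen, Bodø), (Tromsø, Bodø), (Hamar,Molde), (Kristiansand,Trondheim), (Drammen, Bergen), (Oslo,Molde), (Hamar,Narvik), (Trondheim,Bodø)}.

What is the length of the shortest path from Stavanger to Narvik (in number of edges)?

6

Distance 0: Stavanger.
Distance 1: Bergen, Bodø, Drammen.
Distance 2: Tromsø, Trondheim.
Distance 3: Kristiansand, Oslo.
Distance 4: Molde.
Distance 5: Hamar.
Distance 6: Ålesund, Narvik — contains Narvik.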